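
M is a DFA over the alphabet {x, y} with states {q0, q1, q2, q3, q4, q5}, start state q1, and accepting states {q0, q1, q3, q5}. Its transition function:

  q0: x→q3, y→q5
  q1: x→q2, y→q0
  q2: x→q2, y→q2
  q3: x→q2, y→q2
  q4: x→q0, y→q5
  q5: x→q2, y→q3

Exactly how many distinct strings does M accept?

5

The useful subgraph on states {q0, q1, q3, q5} is acyclic, so L(M) is finite; the longest accepting path visits 4 useful states, giving maximum string length 3.
Counting accepting paths from q1 by length: 1 of length 0, 1 of length 1, 2 of length 2, 1 of length 3. Total 5.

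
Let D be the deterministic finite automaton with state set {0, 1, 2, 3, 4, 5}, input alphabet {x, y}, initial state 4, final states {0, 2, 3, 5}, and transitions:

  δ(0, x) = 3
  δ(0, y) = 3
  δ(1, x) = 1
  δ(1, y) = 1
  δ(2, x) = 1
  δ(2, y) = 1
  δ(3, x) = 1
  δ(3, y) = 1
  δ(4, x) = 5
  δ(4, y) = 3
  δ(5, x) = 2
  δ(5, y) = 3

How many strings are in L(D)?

4

The useful subgraph on states {2, 3, 4, 5} is acyclic, so L(D) is finite; the longest accepting path visits 3 useful states, giving maximum string length 2.
Counting accepting paths from 4 by length: 2 of length 1, 2 of length 2. Total 4.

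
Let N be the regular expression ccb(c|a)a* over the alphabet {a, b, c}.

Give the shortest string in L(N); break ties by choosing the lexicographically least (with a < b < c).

By inspection of the expression, no string of length less than 4 matches, and ccba is the lexicographically first match of length 4.

ccba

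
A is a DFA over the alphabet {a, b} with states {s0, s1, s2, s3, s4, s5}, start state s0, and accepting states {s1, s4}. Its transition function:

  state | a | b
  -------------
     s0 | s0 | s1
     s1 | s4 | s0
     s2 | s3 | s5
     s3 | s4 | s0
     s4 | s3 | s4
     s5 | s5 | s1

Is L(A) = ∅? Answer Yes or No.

No

The string b is accepted: the run s0 → s1 ends in the accepting state s1.
Since at least one string is accepted, L(A) is not empty.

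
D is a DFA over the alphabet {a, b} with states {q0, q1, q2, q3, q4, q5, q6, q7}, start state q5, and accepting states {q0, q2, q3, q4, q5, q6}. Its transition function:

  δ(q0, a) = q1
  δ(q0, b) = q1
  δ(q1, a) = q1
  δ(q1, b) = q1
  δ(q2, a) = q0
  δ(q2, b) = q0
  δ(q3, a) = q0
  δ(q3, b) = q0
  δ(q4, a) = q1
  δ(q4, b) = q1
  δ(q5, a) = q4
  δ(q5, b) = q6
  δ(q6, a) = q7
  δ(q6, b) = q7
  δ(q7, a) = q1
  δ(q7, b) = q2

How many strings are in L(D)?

The useful subgraph on states {q0, q2, q4, q5, q6, q7} is acyclic, so L(D) is finite; the longest accepting path visits 5 useful states, giving maximum string length 4.
Counting accepting paths from q5 by length: 1 of length 0, 2 of length 1, 2 of length 3, 4 of length 4. Total 9.

9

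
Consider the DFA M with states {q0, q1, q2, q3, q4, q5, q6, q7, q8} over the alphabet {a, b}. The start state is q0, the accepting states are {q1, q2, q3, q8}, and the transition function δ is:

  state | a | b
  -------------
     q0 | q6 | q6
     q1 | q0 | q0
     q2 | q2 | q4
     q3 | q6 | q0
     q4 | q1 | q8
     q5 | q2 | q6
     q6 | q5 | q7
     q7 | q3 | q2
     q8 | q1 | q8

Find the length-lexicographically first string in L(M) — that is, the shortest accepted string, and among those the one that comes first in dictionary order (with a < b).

aaa

A breadth-first search from q0 reaches an accepting state first via the path q0 → q6 → q5 → q2 on input aaa.
No string of length < 3 is accepted (BFS exhausts all shorter strings without reaching an accepting state), and aaa is the lexicographically least accepting string of length 3.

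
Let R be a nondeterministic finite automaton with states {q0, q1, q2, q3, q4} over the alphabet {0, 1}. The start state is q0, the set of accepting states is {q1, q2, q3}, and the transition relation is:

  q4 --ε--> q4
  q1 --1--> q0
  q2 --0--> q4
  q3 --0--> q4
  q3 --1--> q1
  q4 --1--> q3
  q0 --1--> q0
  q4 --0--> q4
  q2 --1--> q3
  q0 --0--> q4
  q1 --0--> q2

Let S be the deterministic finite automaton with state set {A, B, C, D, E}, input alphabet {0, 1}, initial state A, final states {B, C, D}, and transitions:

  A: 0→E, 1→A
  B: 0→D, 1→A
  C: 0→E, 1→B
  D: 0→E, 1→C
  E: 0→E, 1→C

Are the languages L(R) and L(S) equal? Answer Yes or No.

Exploring the product automaton R × S from the start pair (q0, A), following both machines on each input symbol, reaches 5 state pairs: (q0, A), (q4, E), (q3, C), (q1, B), (q2, D).
R accepts in {q1, q2, q3} and S accepts in {B, C, D}. In every reachable pair the two components are either both accepting — (q3, C), (q1, B), (q2, D) — or both non-accepting, so no string is accepted by exactly one of the machines: L(R) \ L(S) and L(S) \ L(R) are both empty.
Hence every string is accepted by R iff it is accepted by S, and the two languages coincide.

Yes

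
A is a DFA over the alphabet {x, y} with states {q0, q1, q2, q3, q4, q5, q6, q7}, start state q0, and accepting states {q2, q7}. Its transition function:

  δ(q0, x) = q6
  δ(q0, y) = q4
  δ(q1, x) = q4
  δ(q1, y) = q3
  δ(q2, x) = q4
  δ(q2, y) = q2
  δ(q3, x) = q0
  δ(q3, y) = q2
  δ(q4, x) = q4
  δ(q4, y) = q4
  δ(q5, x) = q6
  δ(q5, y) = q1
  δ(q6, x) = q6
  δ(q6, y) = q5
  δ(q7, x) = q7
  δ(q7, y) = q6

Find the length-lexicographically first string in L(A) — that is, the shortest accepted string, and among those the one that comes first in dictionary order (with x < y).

xyyyy

A breadth-first search from q0 reaches an accepting state first via the path q0 → q6 → q5 → q1 → q3 → q2 on input xyyyy.
No string of length < 5 is accepted (BFS exhausts all shorter strings without reaching an accepting state), and xyyyy is the lexicographically least accepting string of length 5.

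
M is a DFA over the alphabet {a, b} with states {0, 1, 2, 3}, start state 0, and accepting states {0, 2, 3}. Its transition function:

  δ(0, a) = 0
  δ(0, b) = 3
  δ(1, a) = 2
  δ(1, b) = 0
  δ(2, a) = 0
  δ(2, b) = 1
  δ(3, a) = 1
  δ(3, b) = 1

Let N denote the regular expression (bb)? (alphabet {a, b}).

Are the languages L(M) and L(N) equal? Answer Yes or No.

No

The string a is accepted by M but rejected by N.
So L(M) ≠ L(N).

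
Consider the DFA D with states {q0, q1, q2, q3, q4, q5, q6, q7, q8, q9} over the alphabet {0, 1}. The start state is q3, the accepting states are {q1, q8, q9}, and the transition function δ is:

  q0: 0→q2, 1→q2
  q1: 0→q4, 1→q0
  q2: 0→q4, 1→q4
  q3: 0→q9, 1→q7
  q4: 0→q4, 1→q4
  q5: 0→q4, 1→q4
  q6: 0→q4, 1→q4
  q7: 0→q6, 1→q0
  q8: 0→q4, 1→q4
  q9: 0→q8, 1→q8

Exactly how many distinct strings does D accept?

The useful subgraph on states {q3, q8, q9} is acyclic, so L(D) is finite; the longest accepting path visits 3 useful states, giving maximum string length 2.
Counting accepting paths from q3 by length: 1 of length 1, 2 of length 2. Total 3.

3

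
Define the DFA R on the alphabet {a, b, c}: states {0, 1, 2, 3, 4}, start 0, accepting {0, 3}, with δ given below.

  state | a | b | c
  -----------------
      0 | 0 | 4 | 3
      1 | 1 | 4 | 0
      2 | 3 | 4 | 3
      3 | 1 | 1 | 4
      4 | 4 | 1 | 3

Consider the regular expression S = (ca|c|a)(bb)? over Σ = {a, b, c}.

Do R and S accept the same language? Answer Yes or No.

The empty string ε is accepted by R but rejected by S.
So L(R) ≠ L(S).

No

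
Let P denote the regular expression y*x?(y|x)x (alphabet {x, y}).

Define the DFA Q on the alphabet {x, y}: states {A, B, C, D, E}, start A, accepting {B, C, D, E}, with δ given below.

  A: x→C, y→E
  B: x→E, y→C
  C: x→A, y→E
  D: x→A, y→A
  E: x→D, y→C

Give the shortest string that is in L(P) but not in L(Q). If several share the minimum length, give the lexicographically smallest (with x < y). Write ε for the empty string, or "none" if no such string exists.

The string xx is accepted by P but not by Q.
No shorter string lies in the difference, and xx is the lexicographically first length-2 string in L(P) \ L(Q).

xx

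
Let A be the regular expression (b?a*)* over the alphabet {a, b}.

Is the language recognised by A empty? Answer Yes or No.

No

The empty string ε matches the expression, so it belongs to L(A).
Since L(A) contains at least one string, it is not empty.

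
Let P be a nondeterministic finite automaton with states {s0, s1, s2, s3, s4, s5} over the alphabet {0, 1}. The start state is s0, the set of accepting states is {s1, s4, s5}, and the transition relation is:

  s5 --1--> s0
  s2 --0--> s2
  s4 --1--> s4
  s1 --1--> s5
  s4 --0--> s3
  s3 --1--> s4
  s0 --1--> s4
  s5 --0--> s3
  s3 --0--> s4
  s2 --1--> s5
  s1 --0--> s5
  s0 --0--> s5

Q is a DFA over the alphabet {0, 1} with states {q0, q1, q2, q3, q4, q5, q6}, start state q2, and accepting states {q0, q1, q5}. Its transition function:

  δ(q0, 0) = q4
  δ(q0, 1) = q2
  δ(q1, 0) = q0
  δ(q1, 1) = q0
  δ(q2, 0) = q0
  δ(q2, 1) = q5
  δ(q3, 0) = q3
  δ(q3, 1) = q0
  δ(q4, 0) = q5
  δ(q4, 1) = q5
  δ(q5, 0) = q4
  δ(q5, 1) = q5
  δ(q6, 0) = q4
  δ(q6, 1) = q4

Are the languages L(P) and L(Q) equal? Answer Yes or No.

Exploring the product automaton P × Q from the start pair (s0, q2), following both machines on each input symbol, reaches 4 state pairs: (s0, q2), (s5, q0), (s4, q5), (s3, q4).
P accepts in {s1, s4, s5} and Q accepts in {q0, q1, q5}. In every reachable pair the two components are either both accepting — (s5, q0), (s4, q5) — or both non-accepting, so no string is accepted by exactly one of the machines: L(P) \ L(Q) and L(Q) \ L(P) are both empty.
Hence every string is accepted by P iff it is accepted by Q, and the two languages coincide.

Yes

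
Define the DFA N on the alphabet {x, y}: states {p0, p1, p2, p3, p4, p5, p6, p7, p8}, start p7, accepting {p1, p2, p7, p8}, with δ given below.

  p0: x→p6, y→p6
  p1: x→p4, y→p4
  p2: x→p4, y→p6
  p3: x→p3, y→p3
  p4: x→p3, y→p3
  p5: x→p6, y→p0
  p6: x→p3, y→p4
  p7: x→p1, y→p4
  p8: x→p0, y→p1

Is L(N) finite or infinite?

finite

The useful states (reachable from p7 and able to reach an accepting state) are {p1, p7}.
Restricted to these states the transition graph has no cycle, so every accepting path has bounded length and L is finite.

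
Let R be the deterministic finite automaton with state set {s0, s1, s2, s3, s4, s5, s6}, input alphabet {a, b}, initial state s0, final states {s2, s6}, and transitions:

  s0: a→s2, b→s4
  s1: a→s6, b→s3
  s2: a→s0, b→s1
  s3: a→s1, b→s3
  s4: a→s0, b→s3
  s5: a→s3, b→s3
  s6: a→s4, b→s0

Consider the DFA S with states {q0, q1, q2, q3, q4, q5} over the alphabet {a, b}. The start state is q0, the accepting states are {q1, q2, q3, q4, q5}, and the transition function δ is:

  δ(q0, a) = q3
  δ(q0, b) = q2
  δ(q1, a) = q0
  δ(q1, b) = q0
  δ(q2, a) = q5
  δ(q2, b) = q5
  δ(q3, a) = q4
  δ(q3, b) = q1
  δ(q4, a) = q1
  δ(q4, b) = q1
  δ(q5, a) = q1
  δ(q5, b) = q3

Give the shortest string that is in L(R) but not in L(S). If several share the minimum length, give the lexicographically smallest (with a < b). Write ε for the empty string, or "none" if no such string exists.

aba

The string aba is accepted by R but not by S.
No shorter string lies in the difference, and aba is the lexicographically first length-3 string in L(R) \ L(S).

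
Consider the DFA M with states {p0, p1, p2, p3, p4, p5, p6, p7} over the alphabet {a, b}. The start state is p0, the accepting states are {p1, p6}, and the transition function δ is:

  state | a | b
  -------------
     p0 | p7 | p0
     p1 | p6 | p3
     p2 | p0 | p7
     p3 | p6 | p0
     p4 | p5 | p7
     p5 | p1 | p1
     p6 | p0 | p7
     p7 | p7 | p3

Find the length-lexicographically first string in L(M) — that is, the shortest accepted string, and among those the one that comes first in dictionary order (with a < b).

aba

A breadth-first search from p0 reaches an accepting state first via the path p0 → p7 → p3 → p6 on input aba.
No string of length < 3 is accepted (BFS exhausts all shorter strings without reaching an accepting state), and aba is the lexicographically least accepting string of length 3.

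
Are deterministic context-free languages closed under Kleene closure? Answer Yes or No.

L = {c aⁿbⁿ : n≥0} ∪ {cc aⁿb²ⁿ : n≥0} is a DCFL (the number of leading c's fixes which ratio the DPDA checks), but L* is not. Every word of L starts with c, so in a factorisation of the string cc aⁱbʲ (i≥1) into words of L each factor begins at one of the two c's: either the whole string is a single word of L (forcing j = 2i), or it splits as c · (c aⁱbʲ) with c ∈ L (take n = 0) and c aⁱbʲ ∈ L (forcing j = i). Thus L* ∩ cca⁺b* = {cc aⁿbⁿ : n≥1} ∪ {cc aⁿb²ⁿ : n≥1}. A DPDA for L* would give one for this intersection with a regular set, and, started from its configuration after reading cc, one for {aⁿbⁿ : n≥1} ∪ {aⁿb²ⁿ : n≥1}, which no deterministic PDA accepts (a DPDA for it would have a single run on aⁿb²ⁿ, accepting after the prefix aⁿbⁿ and accepting again after n more b's; an ordinary PDA that simulates it on a's and b's and, at any moment when it is accepting, may switch to reading only a fresh letter d while feeding each d to the simulation as a b, would accept aⁱbʲdᵏ (k≥1) exactly when both aⁱbʲ and aⁱbʲ⁺ᵏ are in the language, i.e. its language intersected with the regular set a*b*d⁺ would be exactly {aⁿbⁿdⁿ : n≥1} — impossible, since context-free languages are closed under intersection with regular sets and {aⁿbⁿdⁿ} is not context-free). So L* is not a DCFL.

No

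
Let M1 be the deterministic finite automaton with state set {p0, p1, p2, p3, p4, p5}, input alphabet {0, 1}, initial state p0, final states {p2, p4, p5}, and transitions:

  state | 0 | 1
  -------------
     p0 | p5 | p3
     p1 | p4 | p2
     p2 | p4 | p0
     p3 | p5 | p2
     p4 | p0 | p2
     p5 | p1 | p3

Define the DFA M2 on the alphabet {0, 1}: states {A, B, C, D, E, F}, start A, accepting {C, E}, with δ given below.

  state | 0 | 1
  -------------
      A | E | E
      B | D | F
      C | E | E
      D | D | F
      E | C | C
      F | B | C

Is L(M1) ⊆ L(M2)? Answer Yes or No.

Exploring the product automaton M1 × M2 from the start pair (p0, A), following both machines on each input symbol, reaches 13 state pairs: (p0, A), (p5, E), (p3, E), (p1, C), (p3, C), (p5, C), (p2, C), (p4, E), (p2, E), (p1, E), (p0, E), (p0, C), (p4, C).
M1 accepts in {p2, p4, p5} and M2 accepts in {C, E}. The reachable pairs whose M1-component is accepting are (p5, E), (p5, C), (p2, C), (p4, E), (p2, E), (p4, C); in each of them the M2-component is accepting too, so the product for L(M1) \ L(M2) (M1-component accepting, M2-component rejecting) has no reachable accepting pair and the difference is empty.
Hence every string in L(M1) is also in L(M2).

Yes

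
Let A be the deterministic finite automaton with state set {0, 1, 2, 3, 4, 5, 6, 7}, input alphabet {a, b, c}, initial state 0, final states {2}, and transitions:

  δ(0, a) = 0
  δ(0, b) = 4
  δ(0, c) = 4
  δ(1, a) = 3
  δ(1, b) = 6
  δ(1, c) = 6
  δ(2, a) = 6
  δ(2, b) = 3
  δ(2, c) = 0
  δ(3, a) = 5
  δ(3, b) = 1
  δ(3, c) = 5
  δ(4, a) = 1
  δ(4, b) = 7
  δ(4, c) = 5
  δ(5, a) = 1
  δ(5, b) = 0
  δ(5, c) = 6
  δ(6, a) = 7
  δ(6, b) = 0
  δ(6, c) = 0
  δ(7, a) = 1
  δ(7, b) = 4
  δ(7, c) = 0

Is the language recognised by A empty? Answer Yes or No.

The states reachable from the start state are {0, 1, 3, 4, 5, 6, 7}.
None of the accepting states {2} is reachable, so no string is accepted and L(A) = ∅.

Yes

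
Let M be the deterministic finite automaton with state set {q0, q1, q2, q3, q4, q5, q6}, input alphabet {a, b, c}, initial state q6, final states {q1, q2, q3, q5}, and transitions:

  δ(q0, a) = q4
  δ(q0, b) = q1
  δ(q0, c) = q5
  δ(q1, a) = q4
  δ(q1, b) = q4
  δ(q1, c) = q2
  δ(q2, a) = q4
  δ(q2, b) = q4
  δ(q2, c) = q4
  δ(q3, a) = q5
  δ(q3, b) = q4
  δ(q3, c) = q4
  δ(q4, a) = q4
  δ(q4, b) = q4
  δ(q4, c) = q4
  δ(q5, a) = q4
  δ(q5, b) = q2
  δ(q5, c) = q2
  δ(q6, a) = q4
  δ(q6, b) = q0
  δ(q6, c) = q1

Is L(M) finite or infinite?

finite

The useful states (reachable from q6 and able to reach an accepting state) are {q0, q1, q2, q5, q6}.
Restricted to these states the transition graph has no cycle, so every accepting path has bounded length and L is finite.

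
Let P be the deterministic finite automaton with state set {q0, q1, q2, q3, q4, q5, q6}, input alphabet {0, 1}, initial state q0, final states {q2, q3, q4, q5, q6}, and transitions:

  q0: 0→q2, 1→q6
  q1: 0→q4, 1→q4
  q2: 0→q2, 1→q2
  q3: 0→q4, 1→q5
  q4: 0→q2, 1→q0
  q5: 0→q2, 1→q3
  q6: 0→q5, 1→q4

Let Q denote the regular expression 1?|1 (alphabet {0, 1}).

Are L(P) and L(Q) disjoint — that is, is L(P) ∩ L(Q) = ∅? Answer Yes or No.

The string 1 is accepted by both P and Q.
Hence L(P) ∩ L(Q) ≠ ∅.

No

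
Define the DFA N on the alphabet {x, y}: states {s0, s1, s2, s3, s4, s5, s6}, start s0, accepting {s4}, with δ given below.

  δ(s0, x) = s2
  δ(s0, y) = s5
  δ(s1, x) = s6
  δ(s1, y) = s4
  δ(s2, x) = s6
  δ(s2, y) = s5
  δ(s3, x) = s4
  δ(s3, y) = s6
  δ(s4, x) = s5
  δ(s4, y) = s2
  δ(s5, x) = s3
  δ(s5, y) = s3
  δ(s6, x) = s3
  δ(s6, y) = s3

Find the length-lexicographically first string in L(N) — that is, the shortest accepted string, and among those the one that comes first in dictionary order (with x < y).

yxx

A breadth-first search from s0 reaches an accepting state first via the path s0 → s5 → s3 → s4 on input yxx.
No string of length < 3 is accepted (BFS exhausts all shorter strings without reaching an accepting state), and yxx is the lexicographically least accepting string of length 3.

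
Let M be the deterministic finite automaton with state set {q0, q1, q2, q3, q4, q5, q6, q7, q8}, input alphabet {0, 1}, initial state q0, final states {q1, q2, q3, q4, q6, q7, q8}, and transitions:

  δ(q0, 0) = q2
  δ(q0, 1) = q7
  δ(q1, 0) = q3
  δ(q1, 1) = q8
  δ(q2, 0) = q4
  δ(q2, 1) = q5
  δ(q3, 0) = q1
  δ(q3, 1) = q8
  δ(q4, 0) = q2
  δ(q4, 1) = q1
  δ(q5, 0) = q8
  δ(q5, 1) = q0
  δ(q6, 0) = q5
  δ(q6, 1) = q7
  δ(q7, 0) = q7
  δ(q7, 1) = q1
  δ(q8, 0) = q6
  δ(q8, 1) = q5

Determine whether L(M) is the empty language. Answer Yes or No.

No

The string 0 is accepted: the run q0 → q2 ends in the accepting state q2.
Since at least one string is accepted, L(M) is not empty.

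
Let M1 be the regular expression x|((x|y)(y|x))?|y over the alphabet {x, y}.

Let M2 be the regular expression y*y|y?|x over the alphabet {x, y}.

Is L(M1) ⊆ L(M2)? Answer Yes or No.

No

The string xx is in L(M1) but not in L(M2).
So L(M1) ⊄ L(M2).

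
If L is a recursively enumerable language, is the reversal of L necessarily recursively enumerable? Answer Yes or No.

Reverse the input and run the recogniser for L on it; this accepts exactly Lᴿ.
So the recursively enumerable languages are closed under reversal.

Yes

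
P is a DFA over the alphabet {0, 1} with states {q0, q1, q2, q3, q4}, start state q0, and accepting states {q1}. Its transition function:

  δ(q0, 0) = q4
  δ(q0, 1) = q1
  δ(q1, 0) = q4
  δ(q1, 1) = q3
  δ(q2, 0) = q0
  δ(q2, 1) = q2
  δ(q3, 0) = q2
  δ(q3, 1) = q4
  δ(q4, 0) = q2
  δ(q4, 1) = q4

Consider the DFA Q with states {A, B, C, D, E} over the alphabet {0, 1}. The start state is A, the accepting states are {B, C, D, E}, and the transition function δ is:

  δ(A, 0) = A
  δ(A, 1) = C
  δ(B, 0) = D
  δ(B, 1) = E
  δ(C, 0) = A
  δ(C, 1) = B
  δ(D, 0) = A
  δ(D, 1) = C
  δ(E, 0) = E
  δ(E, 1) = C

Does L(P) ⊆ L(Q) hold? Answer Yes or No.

Yes

Exploring the product automaton P × Q from the start pair (q0, A), following both machines on each input symbol, reaches 14 state pairs: (q0, A), (q4, A), (q1, C), (q2, A), (q4, C), (q3, B), (q2, C), (q4, B), (q2, D), (q4, E), (q2, B), (q2, E), (q0, D), (q0, E).
P accepts in {q1} and Q accepts in {B, C, D, E}. The reachable pairs whose P-component is accepting are (q1, C); in each of them the Q-component is accepting too, so the product for L(P) \ L(Q) (P-component accepting, Q-component rejecting) has no reachable accepting pair and the difference is empty.
Hence every string in L(P) is also in L(Q).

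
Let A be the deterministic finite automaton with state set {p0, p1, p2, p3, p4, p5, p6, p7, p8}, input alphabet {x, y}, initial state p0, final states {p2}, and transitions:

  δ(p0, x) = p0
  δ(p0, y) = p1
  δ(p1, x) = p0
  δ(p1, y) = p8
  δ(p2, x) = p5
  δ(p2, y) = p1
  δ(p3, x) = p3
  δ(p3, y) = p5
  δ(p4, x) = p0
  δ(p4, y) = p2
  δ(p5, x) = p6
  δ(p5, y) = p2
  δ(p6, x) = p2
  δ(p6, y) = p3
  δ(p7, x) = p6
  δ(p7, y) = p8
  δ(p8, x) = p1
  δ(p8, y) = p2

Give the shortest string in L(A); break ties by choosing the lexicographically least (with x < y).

A breadth-first search from p0 reaches an accepting state first via the path p0 → p1 → p8 → p2 on input yyy.
No string of length < 3 is accepted (BFS exhausts all shorter strings without reaching an accepting state), and yyy is the lexicographically least accepting string of length 3.

yyy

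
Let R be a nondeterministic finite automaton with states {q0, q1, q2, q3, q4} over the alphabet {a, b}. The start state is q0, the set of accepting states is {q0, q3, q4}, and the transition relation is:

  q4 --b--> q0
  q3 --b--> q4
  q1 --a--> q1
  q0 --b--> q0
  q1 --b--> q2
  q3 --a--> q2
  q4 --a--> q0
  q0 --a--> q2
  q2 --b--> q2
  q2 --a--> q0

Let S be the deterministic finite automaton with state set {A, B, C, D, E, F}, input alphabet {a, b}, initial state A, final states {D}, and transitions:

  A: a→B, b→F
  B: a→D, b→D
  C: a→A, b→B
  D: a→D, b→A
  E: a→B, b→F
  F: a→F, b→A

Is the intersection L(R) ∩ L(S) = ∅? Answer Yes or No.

The string aa is accepted by both R and S.
Hence L(R) ∩ L(S) ≠ ∅.

No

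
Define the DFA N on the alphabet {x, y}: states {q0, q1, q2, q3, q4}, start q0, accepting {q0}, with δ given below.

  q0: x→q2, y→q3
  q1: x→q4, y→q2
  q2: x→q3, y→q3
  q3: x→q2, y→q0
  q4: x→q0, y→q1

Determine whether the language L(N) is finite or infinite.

State q0 is reachable from the start and can reach an accepting state, and it lies on the cycle q0 → q2 → q3 → q0.
Traversing that cycle any number of times yields accepted strings of unbounded length, so the language is infinite.

infinite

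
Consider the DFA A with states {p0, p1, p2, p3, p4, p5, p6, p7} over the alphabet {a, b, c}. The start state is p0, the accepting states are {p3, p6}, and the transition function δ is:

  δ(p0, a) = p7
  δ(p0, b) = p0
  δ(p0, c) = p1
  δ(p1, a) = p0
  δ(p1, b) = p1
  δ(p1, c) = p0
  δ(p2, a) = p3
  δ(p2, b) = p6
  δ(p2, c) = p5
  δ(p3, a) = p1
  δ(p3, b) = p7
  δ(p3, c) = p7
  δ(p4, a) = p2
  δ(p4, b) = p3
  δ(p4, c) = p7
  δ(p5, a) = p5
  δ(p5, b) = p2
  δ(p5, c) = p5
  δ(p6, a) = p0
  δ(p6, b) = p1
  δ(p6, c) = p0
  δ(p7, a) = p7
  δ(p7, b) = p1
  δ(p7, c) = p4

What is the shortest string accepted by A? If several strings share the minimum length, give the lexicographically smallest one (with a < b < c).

acb

A breadth-first search from p0 reaches an accepting state first via the path p0 → p7 → p4 → p3 on input acb.
No string of length < 3 is accepted (BFS exhausts all shorter strings without reaching an accepting state), and acb is the lexicographically least accepting string of length 3.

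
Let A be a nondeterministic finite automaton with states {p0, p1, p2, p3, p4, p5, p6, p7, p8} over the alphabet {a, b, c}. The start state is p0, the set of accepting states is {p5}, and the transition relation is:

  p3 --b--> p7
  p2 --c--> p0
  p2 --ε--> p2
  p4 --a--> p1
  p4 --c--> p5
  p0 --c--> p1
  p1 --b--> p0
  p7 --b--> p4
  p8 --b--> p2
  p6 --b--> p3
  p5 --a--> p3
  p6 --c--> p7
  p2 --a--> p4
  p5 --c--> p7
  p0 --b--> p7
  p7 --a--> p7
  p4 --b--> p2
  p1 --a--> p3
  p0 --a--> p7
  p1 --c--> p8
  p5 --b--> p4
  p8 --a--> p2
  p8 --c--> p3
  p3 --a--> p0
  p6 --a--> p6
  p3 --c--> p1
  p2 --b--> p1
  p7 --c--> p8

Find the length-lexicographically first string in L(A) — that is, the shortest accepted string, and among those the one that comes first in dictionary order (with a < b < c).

abc

A breadth-first search from p0 reaches an accepting state first via the path p0 → p7 → p4 → p5 on input abc.
No string of length < 3 is accepted (BFS exhausts all shorter strings without reaching an accepting state), and abc is the lexicographically least accepting string of length 3.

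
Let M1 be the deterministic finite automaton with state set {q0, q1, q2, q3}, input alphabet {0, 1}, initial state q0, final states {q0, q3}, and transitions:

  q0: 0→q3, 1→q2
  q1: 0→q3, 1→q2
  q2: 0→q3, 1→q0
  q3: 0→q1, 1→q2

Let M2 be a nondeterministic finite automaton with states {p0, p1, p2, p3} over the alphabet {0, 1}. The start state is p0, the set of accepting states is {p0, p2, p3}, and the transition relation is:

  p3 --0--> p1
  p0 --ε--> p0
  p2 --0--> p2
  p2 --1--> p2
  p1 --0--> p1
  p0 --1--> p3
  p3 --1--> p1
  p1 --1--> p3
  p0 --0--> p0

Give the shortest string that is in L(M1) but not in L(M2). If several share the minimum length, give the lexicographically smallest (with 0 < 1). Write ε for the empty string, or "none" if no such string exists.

10

The string 10 is accepted by M1 but not by M2.
No shorter string lies in the difference, and 10 is the lexicographically first length-2 string in L(M1) \ L(M2).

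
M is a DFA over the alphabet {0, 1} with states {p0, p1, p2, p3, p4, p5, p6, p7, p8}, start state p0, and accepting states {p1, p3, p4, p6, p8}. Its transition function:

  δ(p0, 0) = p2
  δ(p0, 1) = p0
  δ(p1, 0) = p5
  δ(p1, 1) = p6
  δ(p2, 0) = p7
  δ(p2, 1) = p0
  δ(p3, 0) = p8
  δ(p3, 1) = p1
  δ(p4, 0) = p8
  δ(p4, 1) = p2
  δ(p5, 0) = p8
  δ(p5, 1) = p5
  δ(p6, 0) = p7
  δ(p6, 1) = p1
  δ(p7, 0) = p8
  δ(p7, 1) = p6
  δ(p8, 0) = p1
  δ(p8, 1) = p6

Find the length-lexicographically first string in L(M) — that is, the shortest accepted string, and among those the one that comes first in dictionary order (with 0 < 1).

A breadth-first search from p0 reaches an accepting state first via the path p0 → p2 → p7 → p8 on input 000.
No string of length < 3 is accepted (BFS exhausts all shorter strings without reaching an accepting state), and 000 is the lexicographically least accepting string of length 3.

000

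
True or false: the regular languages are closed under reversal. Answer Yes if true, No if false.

Reverse every transition of an NFA for L, make the old start state the unique accepting state, and add a fresh start state with ε-moves to the old accepting states; this NFA accepts Lᴿ.
So the regular languages are closed under reversal.

Yes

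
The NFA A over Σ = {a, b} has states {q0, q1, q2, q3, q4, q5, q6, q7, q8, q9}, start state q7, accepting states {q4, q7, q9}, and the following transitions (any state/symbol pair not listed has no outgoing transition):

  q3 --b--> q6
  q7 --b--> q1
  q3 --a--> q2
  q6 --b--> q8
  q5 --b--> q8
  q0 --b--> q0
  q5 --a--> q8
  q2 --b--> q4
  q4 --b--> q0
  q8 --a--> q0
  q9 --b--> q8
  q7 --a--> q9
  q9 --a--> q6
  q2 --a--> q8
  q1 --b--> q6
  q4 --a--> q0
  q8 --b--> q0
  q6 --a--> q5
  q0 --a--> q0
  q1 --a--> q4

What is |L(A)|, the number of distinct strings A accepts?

3

The useful subgraph on states {q1, q4, q7, q9} is acyclic, so L(A) is finite; the longest accepting path visits 3 useful states, giving maximum string length 2.
Counting accepting paths from q7 by length: 1 of length 0, 1 of length 1, 1 of length 2. Total 3.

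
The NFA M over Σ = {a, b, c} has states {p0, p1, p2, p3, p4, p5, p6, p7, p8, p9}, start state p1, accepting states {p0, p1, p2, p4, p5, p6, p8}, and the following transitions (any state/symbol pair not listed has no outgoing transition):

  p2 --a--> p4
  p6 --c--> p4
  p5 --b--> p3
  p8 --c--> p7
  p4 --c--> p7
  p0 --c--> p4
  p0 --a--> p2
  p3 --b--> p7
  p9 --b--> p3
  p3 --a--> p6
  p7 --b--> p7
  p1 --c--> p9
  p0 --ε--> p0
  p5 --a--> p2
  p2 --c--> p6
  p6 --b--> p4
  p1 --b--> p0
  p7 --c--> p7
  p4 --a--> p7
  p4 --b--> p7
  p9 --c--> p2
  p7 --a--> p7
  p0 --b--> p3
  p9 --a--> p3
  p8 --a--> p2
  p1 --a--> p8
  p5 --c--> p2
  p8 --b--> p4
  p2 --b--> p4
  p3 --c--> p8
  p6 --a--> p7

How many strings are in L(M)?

56

The useful subgraph on states {p0, p1, p2, p3, p4, p6, p8, p9} is acyclic, so L(M) is finite; the longest accepting path visits 7 useful states, giving maximum string length 6.
Counting accepting paths from p1 by length: 1 of length 0, 2 of length 1, 5 of length 2, 15 of length 3, 18 of length 4, 9 of length 5, 6 of length 6. Total 56.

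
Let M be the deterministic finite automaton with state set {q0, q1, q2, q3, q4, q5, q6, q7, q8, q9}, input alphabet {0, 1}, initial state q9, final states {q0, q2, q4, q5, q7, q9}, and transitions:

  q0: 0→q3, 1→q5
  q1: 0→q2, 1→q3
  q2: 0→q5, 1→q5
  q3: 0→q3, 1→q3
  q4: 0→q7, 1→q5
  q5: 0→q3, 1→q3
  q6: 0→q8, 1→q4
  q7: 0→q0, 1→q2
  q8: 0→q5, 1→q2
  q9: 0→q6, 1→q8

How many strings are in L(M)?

The useful subgraph on states {q0, q2, q4, q5, q6, q7, q8, q9} is acyclic, so L(M) is finite; the longest accepting path visits 6 useful states, giving maximum string length 5.
Counting accepting paths from q9 by length: 1 of length 0, 3 of length 2, 6 of length 3, 4 of length 4, 3 of length 5. Total 17.

17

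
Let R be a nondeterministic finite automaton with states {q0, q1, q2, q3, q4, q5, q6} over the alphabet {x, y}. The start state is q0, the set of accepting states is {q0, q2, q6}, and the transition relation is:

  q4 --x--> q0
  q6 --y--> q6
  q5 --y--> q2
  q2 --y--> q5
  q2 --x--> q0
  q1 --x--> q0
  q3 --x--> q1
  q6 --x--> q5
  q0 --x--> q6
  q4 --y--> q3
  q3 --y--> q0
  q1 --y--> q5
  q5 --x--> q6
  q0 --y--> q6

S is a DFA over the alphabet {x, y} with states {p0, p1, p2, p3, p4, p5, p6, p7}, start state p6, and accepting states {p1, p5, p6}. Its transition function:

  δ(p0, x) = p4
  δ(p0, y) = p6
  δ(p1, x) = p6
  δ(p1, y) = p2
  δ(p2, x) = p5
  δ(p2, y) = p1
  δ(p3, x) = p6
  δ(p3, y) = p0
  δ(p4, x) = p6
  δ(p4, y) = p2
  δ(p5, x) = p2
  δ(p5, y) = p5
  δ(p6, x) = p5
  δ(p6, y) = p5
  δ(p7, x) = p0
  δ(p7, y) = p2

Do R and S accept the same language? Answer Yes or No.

Exploring the product automaton R × S from the start pair (q0, p6), following both machines on each input symbol, reaches 4 state pairs: (q0, p6), (q6, p5), (q5, p2), (q2, p1).
R accepts in {q0, q2, q6} and S accepts in {p1, p5, p6}. In every reachable pair the two components are either both accepting — (q0, p6), (q6, p5), (q2, p1) — or both non-accepting, so no string is accepted by exactly one of the machines: L(R) \ L(S) and L(S) \ L(R) are both empty.
Hence every string is accepted by R iff it is accepted by S, and the two languages coincide.

Yes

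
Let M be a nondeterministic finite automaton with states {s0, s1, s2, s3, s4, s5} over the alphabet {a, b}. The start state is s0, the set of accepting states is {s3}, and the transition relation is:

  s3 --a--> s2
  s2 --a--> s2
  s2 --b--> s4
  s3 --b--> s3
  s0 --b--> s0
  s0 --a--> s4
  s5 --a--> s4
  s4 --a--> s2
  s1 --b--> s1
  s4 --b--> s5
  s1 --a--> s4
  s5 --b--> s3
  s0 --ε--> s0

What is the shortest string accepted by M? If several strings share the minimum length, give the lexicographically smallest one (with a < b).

abb

A breadth-first search from s0 reaches an accepting state first via the path s0 → s4 → s5 → s3 on input abb.
No string of length < 3 is accepted (BFS exhausts all shorter strings without reaching an accepting state), and abb is the lexicographically least accepting string of length 3.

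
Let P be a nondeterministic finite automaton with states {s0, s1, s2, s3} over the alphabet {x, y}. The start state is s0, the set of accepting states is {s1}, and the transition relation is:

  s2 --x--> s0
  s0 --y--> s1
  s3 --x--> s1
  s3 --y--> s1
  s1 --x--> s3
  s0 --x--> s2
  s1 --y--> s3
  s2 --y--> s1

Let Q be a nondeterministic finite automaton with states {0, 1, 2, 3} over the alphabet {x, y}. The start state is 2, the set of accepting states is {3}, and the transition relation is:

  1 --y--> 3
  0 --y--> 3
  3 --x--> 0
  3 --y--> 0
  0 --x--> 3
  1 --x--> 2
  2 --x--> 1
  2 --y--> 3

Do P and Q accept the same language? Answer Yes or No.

Exploring the product automaton P × Q from the start pair (s0, 2), following both machines on each input symbol, reaches 4 state pairs: (s0, 2), (s2, 1), (s1, 3), (s3, 0).
P accepts in {s1} and Q accepts in {3}. In every reachable pair the two components are either both accepting — (s1, 3) — or both non-accepting, so no string is accepted by exactly one of the machines: L(P) \ L(Q) and L(Q) \ L(P) are both empty.
Hence every string is accepted by P iff it is accepted by Q, and the two languages coincide.

Yes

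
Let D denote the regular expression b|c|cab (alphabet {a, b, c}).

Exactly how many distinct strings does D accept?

3

The expression has no Kleene star, so L(D) is finite. Expanding the alternatives gives {b, c, cab}.
That is 2 of length 1, 1 of length 3: 3 strings in all.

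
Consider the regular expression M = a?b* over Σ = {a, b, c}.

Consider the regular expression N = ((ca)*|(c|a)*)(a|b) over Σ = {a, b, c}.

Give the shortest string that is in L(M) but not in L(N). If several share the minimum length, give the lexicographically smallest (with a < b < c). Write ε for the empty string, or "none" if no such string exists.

The empty string ε is accepted by M but not by N.
Since ε is the unique shortest string, it is the required witness.

ε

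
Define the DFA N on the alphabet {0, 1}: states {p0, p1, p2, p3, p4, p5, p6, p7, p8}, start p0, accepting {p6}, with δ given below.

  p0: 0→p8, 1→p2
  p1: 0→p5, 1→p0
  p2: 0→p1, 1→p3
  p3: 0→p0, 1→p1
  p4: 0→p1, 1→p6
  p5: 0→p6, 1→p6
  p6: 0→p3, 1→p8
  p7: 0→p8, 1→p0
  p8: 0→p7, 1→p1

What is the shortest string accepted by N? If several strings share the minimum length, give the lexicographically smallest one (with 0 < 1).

0100

A breadth-first search from p0 reaches an accepting state first via the path p0 → p8 → p1 → p5 → p6 on input 0100.
No string of length < 4 is accepted (BFS exhausts all shorter strings without reaching an accepting state), and 0100 is the lexicographically least accepting string of length 4.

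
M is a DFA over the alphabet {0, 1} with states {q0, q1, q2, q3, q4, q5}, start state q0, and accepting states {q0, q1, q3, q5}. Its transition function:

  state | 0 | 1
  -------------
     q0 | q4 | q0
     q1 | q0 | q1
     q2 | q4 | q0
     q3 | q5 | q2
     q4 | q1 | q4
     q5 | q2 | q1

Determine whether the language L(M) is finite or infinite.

State q0 is reachable from the start and can reach an accepting state, and it lies on the cycle q0 → q0.
Traversing that cycle any number of times yields accepted strings of unbounded length, so the language is infinite.

infinite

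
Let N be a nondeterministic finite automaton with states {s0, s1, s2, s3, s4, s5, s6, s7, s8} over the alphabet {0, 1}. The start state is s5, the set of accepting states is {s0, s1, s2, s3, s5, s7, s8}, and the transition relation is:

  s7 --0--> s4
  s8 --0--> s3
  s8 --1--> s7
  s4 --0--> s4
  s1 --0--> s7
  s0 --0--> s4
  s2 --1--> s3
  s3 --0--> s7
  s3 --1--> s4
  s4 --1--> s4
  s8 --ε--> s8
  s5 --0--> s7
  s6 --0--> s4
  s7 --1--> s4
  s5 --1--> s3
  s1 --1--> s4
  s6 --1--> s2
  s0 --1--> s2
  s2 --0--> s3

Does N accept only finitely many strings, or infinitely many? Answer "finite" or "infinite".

The useful states (reachable from s5 and able to reach an accepting state) are {s3, s5, s7}.
Restricted to these states the transition graph has no cycle, so every accepting path has bounded length and L is finite.

finite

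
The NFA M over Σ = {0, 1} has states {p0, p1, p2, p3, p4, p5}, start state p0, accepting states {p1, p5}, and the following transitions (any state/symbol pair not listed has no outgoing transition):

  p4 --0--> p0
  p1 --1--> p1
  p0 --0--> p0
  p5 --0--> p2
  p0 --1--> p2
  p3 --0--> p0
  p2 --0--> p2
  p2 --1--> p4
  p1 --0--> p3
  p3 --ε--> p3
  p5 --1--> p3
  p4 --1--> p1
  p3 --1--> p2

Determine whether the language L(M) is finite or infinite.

State p0 is reachable from the start and can reach an accepting state, and it lies on the cycle p0 → p0.
Traversing that cycle any number of times yields accepted strings of unbounded length, so the language is infinite.

infinite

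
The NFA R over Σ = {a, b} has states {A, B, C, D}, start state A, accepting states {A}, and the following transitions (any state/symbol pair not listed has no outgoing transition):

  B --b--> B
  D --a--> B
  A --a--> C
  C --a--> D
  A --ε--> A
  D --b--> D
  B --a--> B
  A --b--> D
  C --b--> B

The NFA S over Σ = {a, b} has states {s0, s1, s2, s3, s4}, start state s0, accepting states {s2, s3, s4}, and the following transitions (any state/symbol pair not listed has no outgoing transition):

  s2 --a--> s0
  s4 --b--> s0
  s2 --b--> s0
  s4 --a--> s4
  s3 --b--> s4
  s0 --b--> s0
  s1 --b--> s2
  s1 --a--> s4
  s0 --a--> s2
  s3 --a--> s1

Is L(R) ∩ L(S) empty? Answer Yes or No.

Exploring the product automaton R × S from the start pair (A, s0), following both machines on each input symbol, reaches 5 state pairs: (A, s0), (C, s2), (D, s0), (B, s0), (B, s2).
R accepts in {A} and S accepts in {s2, s3, s4}; no reachable pair has both components accepting, so no string drives both machines to acceptance simultaneously and L(R) ∩ L(S) = ∅.
So no string is accepted by both, and the intersection is empty.

Yes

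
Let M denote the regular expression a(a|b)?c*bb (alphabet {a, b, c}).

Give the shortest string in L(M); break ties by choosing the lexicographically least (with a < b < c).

By inspection of the expression, no string of length less than 3 matches, and abb is the lexicographically first match of length 3.

abb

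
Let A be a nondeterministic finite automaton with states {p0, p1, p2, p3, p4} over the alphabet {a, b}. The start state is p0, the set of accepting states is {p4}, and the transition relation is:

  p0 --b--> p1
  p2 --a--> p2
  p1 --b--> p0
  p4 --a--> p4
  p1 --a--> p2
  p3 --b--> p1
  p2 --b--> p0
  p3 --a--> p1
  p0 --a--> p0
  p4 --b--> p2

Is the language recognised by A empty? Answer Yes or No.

The states reachable from the start state are {p0, p1, p2}.
None of the accepting states {p4} is reachable, so no string is accepted and L(A) = ∅.

Yes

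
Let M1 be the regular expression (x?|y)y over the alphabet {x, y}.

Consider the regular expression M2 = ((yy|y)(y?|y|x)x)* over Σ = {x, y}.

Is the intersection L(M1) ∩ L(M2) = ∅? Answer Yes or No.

Yes

Converting the expression M1 to a DFA (subset construction, then merging equivalent states) gives the minimal DFA with states {r0, r1, r2, r3, r4}, start state r0, accepting states {r2, r4} and transitions r0: x→r1, y→r2; r1: x→r3, y→r4; r2: x→r3, y→r4; r3: x→r3, y→r3; r4: x→r3, y→r3.
Converting the expression M2 to a DFA (subset construction, then merging equivalent states) gives the minimal DFA with states {t0, t1, t2, t3, t4, t5}, start state t0, accepting states {t0, t3} and transitions t0: x→t1, y→t2; t1: x→t1, y→t1; t2: x→t3, y→t4; t3: x→t0, y→t2; t4: x→t3, y→t5; t5: x→t0, y→t1.
Exploring the product automaton M1 × M2 from the start pair (r0, t0), following both machines on each input symbol, reaches 11 state pairs: (r0, t0), (r1, t1), (r2, t2), (r3, t1), (r4, t1), (r3, t3), (r4, t4), (r3, t0), (r3, t2), (r3, t5), (r3, t4).
M1 accepts in {r2, r4} and M2 accepts in {t0, t3}; no reachable pair has both components accepting, so no string drives both machines to acceptance simultaneously and L(M1) ∩ L(M2) = ∅.
So no string is accepted by both, and the intersection is empty.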